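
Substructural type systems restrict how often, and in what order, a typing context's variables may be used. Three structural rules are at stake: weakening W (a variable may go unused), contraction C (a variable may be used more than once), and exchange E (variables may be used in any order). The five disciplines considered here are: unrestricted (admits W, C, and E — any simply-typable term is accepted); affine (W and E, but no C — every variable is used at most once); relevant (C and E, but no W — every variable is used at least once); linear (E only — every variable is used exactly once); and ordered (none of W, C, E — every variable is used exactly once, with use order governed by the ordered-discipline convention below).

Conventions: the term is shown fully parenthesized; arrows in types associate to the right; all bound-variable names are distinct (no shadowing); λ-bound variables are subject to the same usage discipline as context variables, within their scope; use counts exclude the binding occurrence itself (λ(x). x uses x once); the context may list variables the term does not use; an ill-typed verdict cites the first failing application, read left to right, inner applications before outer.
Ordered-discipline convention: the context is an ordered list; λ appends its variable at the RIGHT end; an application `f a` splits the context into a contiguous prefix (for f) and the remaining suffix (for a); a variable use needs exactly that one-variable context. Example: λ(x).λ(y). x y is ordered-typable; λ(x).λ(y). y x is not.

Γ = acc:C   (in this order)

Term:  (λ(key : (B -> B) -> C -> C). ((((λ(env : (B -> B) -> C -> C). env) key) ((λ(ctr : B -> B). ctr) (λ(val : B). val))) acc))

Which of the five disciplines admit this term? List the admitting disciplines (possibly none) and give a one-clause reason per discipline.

admitted by: linear, affine, relevant, unrestricted
variable uses: acc=1; key [bound]=1; env [bound]=1; ctr [bound]=1; val [bound]=1
uses in reading order: env, key, ctr, val, acc
typing: well-typed at ((B -> B) -> C -> C) -> C
ordered: ✗ — needs exchange: uses follow env, key, ctr, val, acc
linear: ✓ — acc, key, env, ctr, val: one use apiece
affine: ✓ — acc, key, env, ctr, val: no repeats, contraction unneeded
relevant: ✓ — every one of acc, key, env, ctr, val appears
unrestricted: ✓ — type-checks (((B -> B) -> C -> C) -> C) and nothing is barred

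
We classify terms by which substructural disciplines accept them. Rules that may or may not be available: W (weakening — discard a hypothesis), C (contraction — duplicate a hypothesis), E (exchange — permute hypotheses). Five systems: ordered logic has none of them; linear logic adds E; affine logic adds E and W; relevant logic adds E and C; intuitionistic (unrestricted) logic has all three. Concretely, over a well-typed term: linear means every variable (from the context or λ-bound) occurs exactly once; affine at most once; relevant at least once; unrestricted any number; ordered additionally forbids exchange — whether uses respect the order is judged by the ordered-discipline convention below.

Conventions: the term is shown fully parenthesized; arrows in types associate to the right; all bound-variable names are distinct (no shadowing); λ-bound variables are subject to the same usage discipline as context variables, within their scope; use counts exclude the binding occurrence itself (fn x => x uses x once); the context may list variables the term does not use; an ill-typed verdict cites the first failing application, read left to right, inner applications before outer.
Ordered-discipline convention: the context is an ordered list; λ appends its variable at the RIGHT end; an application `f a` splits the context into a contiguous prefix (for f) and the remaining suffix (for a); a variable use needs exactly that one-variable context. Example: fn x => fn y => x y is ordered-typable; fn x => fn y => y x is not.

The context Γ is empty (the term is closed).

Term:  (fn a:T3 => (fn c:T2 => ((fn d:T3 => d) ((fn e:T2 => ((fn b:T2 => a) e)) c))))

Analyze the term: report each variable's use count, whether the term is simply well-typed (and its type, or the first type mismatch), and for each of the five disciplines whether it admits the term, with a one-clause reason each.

usage: a (λ-bound) ×1; c (λ-bound) ×1; d (λ-bound) ×1; e (λ-bound) ×1; b (λ-bound) ×0
left-to-right use order: d, a, e, c
typing: well-typed at T3 -> T2 -> T3
ordered: ✗, needs weakening: b unused
linear: ✗, needs weakening: b unused
affine: ✓, a, c, d, e, b: no repeats, contraction unneeded
relevant: ✗, needs weakening: b unused
unrestricted: ✓, simply typable at T3 -> T2 -> T3; W, C, E all held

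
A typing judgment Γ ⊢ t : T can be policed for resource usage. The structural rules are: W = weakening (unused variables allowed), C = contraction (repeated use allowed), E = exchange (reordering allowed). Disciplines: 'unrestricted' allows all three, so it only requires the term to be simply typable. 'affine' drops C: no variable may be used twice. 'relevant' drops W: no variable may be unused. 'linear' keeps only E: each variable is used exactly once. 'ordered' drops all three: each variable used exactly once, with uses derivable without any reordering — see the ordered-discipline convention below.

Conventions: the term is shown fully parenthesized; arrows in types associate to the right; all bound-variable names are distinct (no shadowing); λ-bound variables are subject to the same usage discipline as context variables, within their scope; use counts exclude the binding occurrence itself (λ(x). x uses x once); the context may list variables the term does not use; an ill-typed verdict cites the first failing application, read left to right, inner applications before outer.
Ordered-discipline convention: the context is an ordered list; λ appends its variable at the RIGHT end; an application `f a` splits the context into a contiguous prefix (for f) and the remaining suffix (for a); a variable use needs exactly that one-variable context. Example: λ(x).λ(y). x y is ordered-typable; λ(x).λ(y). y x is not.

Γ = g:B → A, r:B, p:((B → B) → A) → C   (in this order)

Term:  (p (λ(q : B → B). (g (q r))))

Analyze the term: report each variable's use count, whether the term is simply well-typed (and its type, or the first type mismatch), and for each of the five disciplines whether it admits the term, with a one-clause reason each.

variable uses: g=1, r=1, p=1, q [bound]=1
uses in reading order: p, g, q, r
typing: the term checks, with type C
ordered: ✗ — needs exchange: uses follow p, g, q, r
linear: ✓ — single use per variable (g, r, p, q)
affine: ✓ — g, r, p, q: no repeats, contraction unneeded
relevant: ✓ — none of g, r, p, q goes unused
unrestricted: ✓ — simply typable at C; W, C, E all held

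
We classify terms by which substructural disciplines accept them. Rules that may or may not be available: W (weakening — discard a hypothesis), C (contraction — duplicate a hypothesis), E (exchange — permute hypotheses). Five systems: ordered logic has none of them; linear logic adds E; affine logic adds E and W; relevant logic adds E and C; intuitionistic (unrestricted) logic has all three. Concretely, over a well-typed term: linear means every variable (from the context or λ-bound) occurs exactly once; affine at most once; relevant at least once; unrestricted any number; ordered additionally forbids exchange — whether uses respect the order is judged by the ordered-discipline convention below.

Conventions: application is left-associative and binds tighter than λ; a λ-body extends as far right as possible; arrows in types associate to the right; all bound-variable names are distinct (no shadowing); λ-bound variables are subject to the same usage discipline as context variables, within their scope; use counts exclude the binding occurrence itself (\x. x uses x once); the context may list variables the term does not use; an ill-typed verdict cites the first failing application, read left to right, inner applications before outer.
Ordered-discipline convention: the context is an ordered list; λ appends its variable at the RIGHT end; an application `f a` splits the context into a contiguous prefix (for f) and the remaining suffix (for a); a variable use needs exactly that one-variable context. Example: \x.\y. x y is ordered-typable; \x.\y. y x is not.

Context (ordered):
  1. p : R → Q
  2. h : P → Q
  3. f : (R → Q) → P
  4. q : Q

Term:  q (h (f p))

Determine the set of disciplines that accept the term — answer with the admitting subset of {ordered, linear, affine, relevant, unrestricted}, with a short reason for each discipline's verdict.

accepted by: none
use counts: p: 1, h: 1, f: 1, q: 1
order of uses: q, h, f, p
typing: ill-typed: can't apply a value of type Q
ordered ✗ (fails simple typing)
linear ✗ (a type mismatch blocks all five)
affine ✗ (the type mismatch rejects it)
relevant ✗ (not simply typable)
unrestricted ✗ (fails simple typing)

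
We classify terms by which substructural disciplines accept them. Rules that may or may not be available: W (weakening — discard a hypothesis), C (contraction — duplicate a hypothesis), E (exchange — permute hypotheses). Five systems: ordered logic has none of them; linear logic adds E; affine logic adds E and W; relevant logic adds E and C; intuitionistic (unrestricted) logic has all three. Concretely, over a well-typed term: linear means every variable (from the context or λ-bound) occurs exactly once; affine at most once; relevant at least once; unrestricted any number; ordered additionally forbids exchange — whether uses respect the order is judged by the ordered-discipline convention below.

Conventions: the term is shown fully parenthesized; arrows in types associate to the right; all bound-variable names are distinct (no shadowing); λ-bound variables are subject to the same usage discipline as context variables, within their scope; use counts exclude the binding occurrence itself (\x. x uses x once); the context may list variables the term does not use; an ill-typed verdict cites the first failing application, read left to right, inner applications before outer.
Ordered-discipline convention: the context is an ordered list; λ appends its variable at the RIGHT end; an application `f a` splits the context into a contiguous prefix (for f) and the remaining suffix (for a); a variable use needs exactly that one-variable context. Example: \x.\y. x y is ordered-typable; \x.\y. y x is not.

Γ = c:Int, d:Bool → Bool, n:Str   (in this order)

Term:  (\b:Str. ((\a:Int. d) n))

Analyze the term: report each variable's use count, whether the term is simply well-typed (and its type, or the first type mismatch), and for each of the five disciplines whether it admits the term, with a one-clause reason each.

use counts: c: 0×, d: 1×, n: 1×, b [bound]: 0×, a [bound]: 0×
order of uses: d, n
typing: ill-typed: an argument Str mismatches the expected Int
ordered: ✗ — a type mismatch blocks all five
linear: ✗ — the type mismatch rejects it
affine: ✗ — not simply typable
relevant: ✗ — fails simple typing
unrestricted: ✗ — a type mismatch blocks all five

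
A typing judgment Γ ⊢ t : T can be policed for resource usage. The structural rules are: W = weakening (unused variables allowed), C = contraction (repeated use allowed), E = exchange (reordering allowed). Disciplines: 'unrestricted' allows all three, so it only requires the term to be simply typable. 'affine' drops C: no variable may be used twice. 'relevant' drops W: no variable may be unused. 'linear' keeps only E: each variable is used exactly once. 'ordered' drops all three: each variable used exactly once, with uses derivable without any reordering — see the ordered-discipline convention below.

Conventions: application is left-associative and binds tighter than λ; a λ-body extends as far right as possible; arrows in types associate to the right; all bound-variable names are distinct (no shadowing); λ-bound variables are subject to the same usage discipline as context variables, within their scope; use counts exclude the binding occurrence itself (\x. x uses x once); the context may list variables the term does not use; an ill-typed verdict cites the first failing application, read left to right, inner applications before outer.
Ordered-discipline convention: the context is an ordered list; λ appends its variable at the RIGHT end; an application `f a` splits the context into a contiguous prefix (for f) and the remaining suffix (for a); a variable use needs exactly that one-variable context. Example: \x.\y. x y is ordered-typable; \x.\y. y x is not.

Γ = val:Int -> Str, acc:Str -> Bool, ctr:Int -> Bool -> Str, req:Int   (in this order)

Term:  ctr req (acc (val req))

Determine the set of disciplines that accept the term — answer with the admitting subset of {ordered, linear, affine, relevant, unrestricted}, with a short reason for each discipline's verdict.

admitted in: relevant, unrestricted
variable uses: val: 1, acc: 1, ctr: 1, req: 2
order of uses: ctr, req, acc, val, req
typing: well-typed — term : Str
ordered: ✗ — uses contraction: req ×2
linear: ✗ — uses contraction: req ×2
affine: ✗ — uses contraction: req ×2
relevant: ✓ — at least one use each (val, acc, ctr, req)
unrestricted: ✓ — well-typed at Str; no restrictions here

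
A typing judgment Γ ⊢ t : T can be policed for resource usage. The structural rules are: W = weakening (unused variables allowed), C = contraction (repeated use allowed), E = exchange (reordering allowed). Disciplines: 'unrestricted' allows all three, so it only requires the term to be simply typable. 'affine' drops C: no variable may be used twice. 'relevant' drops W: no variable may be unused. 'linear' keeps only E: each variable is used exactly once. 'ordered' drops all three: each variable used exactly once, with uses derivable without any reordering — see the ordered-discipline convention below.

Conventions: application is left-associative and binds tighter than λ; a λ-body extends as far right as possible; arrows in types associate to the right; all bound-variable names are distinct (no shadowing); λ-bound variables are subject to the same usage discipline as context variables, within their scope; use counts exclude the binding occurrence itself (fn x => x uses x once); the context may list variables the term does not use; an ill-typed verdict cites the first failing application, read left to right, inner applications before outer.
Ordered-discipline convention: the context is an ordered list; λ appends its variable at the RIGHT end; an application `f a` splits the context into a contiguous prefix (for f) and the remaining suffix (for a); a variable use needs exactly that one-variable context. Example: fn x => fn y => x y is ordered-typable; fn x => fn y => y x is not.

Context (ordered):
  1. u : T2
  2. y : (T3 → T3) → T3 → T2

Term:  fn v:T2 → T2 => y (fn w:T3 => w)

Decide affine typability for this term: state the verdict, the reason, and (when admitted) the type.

yes — no duplicate uses among u, y, v, w; term : (T2 → T2) → T3 → T2
usage: u=0; y=1; v (λ-bound)=0; w (λ-bound)=1
left-to-right use order: y, w
typing: well-typed — term : (T2 → T2) → T3 → T2
per-discipline verdicts: ordered ✗ | linear ✗ | affine ✓ | relevant ✗ | unrestricted ✓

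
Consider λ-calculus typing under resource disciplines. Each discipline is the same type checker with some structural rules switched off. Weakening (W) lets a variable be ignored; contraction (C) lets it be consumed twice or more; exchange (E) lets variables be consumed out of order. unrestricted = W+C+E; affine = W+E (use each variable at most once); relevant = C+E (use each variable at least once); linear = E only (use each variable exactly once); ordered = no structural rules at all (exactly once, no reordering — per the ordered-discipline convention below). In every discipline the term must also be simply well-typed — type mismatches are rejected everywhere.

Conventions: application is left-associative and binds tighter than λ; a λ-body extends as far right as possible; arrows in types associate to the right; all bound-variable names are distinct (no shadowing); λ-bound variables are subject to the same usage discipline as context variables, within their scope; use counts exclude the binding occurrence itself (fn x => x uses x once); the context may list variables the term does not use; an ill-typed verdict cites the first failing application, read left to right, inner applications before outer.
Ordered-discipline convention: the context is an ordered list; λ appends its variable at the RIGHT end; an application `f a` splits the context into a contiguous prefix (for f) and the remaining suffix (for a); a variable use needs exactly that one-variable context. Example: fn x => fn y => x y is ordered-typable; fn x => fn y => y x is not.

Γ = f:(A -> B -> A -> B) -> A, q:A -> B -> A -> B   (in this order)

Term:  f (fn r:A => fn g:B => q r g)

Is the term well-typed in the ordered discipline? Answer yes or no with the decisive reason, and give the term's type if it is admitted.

yes — single-use (f, q, r, g), ordered derivation ok; term : A
counts: f=1, q=1, r (λ-bound)=1, g (λ-bound)=1
use order (left to right): f, q, r, g
typing: well-typed — term : A
all disciplines: ordered ✓ | linear ✓ | affine ✓ | relevant ✓ | unrestricted ✓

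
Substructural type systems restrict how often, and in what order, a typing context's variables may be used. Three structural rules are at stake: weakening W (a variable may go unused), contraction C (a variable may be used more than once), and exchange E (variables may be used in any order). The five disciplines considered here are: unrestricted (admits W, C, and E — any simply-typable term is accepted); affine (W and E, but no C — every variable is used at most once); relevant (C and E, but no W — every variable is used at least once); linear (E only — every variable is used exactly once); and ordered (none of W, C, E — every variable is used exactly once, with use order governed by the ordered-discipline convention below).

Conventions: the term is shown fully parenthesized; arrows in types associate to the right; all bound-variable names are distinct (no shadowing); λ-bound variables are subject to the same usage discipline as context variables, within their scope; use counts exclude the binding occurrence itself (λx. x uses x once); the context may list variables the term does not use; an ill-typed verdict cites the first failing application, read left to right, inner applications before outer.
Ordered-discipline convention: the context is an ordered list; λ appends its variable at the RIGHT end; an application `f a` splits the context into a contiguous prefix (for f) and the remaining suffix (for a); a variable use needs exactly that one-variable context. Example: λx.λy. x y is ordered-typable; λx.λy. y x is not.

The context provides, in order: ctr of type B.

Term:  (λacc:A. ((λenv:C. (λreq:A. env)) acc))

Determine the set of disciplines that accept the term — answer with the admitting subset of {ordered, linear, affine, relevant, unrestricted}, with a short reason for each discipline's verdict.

accepted by: none
usage: ctr=0, acc [bound]=1, env [bound]=1, req [bound]=0
left-to-right use order: env, acc
typing: ill-typed: an argument A mismatches the expected C
ordered: ✗, not simply typable
linear: ✗, fails simple typing
affine: ✗, a type mismatch blocks all five
relevant: ✗, the type mismatch rejects it
unrestricted: ✗, not simply typable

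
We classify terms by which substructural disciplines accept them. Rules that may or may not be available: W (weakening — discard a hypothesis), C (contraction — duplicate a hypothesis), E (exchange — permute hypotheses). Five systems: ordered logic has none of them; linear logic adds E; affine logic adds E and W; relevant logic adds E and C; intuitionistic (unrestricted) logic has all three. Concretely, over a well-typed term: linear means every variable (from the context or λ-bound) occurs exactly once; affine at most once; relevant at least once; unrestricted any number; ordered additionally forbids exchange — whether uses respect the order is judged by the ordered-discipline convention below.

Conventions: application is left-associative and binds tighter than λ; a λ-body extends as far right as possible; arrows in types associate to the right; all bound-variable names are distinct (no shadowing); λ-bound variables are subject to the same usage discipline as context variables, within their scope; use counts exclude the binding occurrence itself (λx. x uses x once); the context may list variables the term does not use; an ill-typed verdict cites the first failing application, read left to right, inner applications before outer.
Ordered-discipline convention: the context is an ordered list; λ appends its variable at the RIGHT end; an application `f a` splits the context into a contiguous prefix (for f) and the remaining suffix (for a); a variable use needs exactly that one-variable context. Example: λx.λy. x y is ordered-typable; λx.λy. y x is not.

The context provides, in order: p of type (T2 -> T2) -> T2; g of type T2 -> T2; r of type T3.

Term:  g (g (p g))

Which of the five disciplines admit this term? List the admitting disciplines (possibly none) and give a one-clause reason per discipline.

admitted in: unrestricted
usage: p: 1×, g: 3×, r: 0×
left-to-right use order: g, g, p, g
typing: well-typed — term : T2
ordered ✗ (g ×3 used more than once (contraction); needs weakening: r unused)
linear ✗ (g ×3 used more than once (contraction); needs weakening: r unused)
affine ✗ (g ×3 used more than once (contraction))
relevant ✗ (needs weakening: r unused)
unrestricted ✓ (typability at T2 is all that's needed)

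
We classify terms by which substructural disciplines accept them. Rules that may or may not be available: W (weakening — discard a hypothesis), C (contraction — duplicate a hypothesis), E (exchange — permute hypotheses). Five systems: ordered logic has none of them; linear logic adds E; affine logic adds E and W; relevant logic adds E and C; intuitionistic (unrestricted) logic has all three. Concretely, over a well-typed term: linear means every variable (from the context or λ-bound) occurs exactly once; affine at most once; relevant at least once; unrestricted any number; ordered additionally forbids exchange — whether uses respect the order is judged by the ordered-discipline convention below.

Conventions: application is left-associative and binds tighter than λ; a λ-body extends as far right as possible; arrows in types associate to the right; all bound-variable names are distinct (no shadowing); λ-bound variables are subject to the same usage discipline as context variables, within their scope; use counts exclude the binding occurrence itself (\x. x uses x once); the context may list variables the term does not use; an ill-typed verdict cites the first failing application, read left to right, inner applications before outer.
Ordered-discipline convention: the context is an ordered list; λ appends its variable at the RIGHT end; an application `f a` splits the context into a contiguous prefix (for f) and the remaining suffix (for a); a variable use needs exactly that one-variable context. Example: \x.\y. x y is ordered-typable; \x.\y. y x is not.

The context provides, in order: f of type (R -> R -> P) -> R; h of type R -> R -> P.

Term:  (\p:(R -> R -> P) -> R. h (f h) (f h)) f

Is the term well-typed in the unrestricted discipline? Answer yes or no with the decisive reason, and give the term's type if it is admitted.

yes — simply typable at P; W, C, E all held; term : P
variable uses: f ×3; h ×3; p (bound) ×0
uses in reading order: h, f, h, f, h, f
typing: ✓ — P
summary: ordered ✗ · linear ✗ · affine ✗ · relevant ✗ · unrestricted ✓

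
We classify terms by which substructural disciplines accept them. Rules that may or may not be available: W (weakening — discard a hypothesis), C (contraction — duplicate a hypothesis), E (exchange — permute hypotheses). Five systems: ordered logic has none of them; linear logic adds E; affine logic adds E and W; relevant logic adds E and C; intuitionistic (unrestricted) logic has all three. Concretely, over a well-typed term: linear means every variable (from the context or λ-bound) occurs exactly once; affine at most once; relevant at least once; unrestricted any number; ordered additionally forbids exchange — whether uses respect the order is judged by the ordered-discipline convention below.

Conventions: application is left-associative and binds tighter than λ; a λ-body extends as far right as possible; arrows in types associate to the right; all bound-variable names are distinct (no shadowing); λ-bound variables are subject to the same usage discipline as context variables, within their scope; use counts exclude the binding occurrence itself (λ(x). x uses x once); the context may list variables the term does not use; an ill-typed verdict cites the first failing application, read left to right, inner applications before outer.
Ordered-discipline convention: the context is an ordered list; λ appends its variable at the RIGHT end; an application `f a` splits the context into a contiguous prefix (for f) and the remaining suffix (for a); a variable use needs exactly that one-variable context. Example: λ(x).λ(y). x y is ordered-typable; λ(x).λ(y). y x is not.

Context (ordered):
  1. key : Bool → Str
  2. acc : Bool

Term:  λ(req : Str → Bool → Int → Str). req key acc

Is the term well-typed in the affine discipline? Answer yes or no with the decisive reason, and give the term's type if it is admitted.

no — a type mismatch blocks all five
use counts: key=1, acc=1, req [bound]=1
uses in reading order: req, key, acc
typing: ill-typed: an application expects Str but receives Bool → Str
across the five disciplines: ordered ✗, linear ✗, affine ✗, relevant ✗, unrestricted ✗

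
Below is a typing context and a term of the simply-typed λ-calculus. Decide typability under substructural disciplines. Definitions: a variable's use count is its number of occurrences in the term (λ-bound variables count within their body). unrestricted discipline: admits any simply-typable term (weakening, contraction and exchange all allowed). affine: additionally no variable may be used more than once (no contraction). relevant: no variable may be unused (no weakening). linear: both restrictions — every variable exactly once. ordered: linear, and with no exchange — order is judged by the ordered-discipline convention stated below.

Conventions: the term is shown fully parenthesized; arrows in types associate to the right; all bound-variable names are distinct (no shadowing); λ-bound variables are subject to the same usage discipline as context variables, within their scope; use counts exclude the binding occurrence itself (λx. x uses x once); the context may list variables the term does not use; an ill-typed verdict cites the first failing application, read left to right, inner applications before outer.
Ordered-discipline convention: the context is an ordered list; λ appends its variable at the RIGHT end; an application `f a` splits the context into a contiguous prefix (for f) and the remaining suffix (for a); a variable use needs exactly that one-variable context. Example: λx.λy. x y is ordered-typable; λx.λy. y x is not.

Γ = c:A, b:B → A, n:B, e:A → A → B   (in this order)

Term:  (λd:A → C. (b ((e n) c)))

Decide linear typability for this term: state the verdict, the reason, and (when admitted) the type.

no — a type mismatch blocks all five
variable uses: c: 1, b: 1, n: 1, e: 1, d (λ-bound): 0
use order (left to right): b, e, n, c
typing: ill-typed: an application expects A but receives B
per-discipline verdicts: ordered ✗ · linear ✗ · affine ✗ · relevant ✗ · unrestricted ✗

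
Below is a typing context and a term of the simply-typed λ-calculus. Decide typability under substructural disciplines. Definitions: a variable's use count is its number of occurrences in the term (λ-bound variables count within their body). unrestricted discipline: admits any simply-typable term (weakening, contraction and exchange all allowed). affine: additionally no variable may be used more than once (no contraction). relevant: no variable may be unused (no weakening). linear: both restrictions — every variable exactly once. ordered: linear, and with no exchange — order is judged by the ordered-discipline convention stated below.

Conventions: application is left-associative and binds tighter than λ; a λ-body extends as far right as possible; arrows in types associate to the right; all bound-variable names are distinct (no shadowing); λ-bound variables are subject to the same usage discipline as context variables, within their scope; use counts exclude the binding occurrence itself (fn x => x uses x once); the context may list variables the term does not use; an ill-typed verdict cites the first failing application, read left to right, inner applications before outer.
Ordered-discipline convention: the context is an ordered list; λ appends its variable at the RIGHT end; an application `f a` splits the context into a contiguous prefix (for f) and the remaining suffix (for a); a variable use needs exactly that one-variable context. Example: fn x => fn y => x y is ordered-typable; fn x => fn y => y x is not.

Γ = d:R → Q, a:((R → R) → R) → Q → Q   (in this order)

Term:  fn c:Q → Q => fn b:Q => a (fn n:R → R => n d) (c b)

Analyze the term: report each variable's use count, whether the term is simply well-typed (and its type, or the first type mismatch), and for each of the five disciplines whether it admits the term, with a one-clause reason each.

use counts: d: 1×, a: 1×, c [bound]: 1×, b [bound]: 1×, n [bound]: 1×
left-to-right use order: a, n, d, c, b
typing: ill-typed: a function awaiting R gets R → Q
ordered ✗ (the type mismatch rejects it)
linear ✗ (not simply typable)
affine ✗ (fails simple typing)
relevant ✗ (a type mismatch blocks all five)
unrestricted ✗ (the type mismatch rejects it)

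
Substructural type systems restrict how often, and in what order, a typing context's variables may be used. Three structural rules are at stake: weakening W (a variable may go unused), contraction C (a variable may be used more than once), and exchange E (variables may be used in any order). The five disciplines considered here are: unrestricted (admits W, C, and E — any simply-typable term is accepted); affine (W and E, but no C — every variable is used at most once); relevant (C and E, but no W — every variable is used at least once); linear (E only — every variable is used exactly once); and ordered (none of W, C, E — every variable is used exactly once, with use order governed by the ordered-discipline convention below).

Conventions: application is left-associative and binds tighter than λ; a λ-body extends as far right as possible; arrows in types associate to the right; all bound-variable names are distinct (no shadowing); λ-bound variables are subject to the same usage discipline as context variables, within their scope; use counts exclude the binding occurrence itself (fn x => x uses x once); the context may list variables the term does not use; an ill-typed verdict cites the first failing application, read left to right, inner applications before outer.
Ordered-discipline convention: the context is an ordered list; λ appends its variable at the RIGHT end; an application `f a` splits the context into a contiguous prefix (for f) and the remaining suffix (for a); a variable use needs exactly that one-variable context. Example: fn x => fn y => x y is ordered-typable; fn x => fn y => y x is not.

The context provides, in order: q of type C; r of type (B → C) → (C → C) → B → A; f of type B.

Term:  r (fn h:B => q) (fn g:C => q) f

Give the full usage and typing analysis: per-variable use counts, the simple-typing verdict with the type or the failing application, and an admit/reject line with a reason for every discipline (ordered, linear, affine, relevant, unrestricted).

use counts: q=2, r=1, f=1, h [bound]=0, g [bound]=0
left-to-right use order: r, q, q, f
typing: well-typed — term : A
ordered: ✗, uses contraction: q ×2; h, g left unused
linear: ✗, uses contraction: q ×2; h, g left unused
affine: ✗, uses contraction: q ×2
relevant: ✗, h, g left unused
unrestricted: ✓, typability at A is all that's needed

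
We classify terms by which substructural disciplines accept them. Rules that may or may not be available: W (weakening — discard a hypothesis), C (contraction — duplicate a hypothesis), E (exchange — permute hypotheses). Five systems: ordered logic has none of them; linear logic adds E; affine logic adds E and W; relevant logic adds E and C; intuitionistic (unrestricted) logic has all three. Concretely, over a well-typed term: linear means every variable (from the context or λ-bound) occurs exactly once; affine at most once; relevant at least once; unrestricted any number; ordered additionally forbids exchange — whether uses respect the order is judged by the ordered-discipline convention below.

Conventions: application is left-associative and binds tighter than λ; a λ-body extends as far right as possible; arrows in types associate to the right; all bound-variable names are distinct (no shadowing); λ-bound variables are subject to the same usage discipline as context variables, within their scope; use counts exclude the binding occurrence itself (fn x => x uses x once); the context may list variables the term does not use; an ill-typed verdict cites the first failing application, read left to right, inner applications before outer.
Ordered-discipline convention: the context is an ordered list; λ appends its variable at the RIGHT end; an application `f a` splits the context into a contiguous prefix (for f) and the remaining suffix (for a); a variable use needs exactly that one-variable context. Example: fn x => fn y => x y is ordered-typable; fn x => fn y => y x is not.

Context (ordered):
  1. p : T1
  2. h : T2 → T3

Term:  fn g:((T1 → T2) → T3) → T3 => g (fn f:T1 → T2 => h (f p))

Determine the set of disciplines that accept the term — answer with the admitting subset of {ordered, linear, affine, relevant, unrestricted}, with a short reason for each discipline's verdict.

admitted in: linear, affine, relevant, unrestricted
variable uses: p: 1×; h: 1×; g [bound]: 1×; f [bound]: 1×
use order (left to right): g, h, f, p
typing: ✓ — (((T1 → T2) → T3) → T3) → T3
ordered: ✗, use order g, h, f, p needs exchange
linear: ✓, each of p, h, g, f used exactly once
affine: ✓, p, h, g, f: no repeats, contraction unneeded
relevant: ✓, none of p, h, g, f goes unused
unrestricted: ✓, well-typed at (((T1 → T2) → T3) → T3) → T3; no restrictions here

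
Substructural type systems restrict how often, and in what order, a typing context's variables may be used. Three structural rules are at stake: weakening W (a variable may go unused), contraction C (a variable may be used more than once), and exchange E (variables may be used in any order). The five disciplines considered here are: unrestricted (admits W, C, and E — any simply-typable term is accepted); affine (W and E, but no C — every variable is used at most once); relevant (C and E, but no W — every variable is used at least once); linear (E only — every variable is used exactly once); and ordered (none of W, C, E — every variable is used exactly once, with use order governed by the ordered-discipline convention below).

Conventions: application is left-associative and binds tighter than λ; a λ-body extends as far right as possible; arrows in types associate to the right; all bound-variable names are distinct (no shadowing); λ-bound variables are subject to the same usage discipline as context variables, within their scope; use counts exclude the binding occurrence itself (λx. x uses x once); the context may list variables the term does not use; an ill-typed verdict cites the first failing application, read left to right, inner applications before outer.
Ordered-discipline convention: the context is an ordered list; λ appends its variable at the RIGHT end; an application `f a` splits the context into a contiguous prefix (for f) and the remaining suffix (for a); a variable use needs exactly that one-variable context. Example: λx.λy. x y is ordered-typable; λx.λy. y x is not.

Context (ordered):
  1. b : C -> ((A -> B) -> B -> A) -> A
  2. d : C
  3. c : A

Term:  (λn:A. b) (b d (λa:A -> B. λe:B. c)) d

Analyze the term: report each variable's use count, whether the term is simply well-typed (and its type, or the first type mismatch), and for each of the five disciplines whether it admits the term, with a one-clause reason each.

use counts: b: 2×, d: 2×, c: 1×, n (bound): 0×, a (bound): 0×, e (bound): 0×
use order (left to right): b, b, d, c, d
typing: ✓ — ((A -> B) -> B -> A) -> A
ordered ✗ (repeated use of b ×2, d ×2; unused: n, a, e — weakening required)
linear ✗ (repeated use of b ×2, d ×2; unused: n, a, e — weakening required)
affine ✗ (repeated use of b ×2, d ×2)
relevant ✗ (unused: n, a, e — weakening required)
unrestricted ✓ (type-checks (((A -> B) -> B -> A) -> A) and nothing is barred)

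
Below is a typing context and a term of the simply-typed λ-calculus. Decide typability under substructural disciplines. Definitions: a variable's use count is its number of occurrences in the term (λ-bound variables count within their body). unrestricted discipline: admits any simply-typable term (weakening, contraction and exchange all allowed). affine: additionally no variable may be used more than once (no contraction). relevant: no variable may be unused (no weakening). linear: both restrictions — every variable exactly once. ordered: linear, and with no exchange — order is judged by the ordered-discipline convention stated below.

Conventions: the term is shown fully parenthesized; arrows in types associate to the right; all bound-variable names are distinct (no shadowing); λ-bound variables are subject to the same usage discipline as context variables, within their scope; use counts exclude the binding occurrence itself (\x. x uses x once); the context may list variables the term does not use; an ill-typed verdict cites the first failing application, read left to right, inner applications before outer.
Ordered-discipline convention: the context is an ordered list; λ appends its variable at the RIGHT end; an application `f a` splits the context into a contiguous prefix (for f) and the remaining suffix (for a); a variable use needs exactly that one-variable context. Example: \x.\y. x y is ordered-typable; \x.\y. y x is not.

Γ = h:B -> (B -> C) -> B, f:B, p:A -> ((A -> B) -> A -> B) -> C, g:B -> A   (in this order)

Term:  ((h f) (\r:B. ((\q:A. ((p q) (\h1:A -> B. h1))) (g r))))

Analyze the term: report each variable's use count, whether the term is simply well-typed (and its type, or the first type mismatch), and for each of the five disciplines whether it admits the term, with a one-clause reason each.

counts: h=1, f=1, p=1, g=1, r [bound]=1, q [bound]=1, h1 [bound]=1
order of uses: h, f, p, q, h1, g, r
typing: the term checks, with type B
ordered: ✓, one use each (h, f, p, g, r, q, h1); ordered split holds
linear: ✓, exactly-once usage across h, f, p, g, r, q, h1
affine: ✓, none of h, f, p, g, r, q, h1 used more than once
relevant: ✓, h, f, p, g, r, q, h1: all used, weakening unneeded
unrestricted: ✓, typability at B is all that's needed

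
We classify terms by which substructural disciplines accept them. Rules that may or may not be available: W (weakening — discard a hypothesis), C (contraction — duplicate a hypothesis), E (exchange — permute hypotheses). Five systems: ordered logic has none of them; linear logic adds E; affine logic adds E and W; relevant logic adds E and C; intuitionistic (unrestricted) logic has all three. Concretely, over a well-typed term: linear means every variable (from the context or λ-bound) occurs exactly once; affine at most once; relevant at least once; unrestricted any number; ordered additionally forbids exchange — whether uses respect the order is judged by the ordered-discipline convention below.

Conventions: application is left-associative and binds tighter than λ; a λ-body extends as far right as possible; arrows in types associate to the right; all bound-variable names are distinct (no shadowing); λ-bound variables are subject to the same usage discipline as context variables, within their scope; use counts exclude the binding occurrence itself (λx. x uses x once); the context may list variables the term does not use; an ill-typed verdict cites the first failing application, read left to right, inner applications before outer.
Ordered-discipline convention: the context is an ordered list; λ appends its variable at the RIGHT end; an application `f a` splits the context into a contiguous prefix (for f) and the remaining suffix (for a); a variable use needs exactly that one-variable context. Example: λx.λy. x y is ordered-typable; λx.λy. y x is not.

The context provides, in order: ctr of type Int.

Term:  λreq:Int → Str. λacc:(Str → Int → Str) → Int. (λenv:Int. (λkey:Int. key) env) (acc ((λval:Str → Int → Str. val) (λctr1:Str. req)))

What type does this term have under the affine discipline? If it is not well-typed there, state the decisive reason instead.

term : (Int → Str) → ((Str → Int → Str) → Int) → Int
usage: ctr=0; req (λ-bound)=1; acc (λ-bound)=1; env (λ-bound)=1; key (λ-bound)=1; val (λ-bound)=1; ctr1 (λ-bound)=0
left-to-right use order: key, env, acc, val, req
typing: well-typed at (Int → Str) → ((Str → Int → Str) → Int) → Int
all disciplines: ordered ✗ · linear ✗ · affine ✓ · relevant ✗ · unrestricted ✓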